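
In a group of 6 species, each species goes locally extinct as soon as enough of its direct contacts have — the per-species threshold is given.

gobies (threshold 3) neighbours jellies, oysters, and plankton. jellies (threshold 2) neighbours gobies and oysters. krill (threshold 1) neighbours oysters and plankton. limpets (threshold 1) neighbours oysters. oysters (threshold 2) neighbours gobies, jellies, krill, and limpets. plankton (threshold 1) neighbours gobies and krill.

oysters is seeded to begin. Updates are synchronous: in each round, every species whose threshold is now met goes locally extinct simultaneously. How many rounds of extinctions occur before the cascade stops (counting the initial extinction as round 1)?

3

Round 1 — oysters goes locally extinct (initial).
Round 2 — checking thresholds:
  gobies: 1 of 3 neighbours < 3, below threshold.
  jellies: 1 of 2 neighbours < 2, below threshold.
  krill: 1 of 2 neighbours ≥ 1, goes locally extinct.
  limpets: 1 of 1 neighbours ≥ 1, goes locally extinct.
Round 3 — checking thresholds:
  gobies: 1 of 3 neighbours < 3, below threshold.
  jellies: 1 of 2 neighbours < 2, below threshold.
  plankton: 1 of 2 neighbours ≥ 1, goes locally extinct.
Round 4 — no new extinctions; cascade stops.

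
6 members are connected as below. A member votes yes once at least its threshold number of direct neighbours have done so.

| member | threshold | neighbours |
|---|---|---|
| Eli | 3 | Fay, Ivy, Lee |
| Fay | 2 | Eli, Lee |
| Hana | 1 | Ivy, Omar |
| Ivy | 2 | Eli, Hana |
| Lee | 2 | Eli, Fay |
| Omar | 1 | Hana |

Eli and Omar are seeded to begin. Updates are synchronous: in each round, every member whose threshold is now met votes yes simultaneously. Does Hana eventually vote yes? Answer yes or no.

yes

Round 1 — Eli, Omar vote yes (initial).
Round 2 — checking thresholds:
  Fay: 1 of 2 neighbours < 2, below threshold.
  Hana: 1 of 2 neighbours ≥ 1, votes yes.
  Ivy: 1 of 2 neighbours < 2, below threshold.
  Lee: 1 of 2 neighbours < 2, below threshold.
Round 3 — checking thresholds:
  Fay: 1 of 2 neighbours < 2, below threshold.
  Ivy: 2 of 2 neighbours ≥ 2, votes yes.
  Lee: 1 of 2 neighbours < 2, below threshold.
Round 4 — no new yes votes; cascade stops.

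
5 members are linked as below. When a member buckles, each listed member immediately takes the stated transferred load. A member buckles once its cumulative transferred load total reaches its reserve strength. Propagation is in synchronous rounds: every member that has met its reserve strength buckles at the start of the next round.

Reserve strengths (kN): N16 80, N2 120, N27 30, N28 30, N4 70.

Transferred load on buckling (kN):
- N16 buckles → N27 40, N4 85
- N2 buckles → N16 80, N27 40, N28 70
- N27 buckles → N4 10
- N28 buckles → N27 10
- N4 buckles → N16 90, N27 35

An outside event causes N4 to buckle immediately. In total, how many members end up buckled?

3

Round 1 — N4 buckles (initial).
  N16: +90 → 90 ≥ 80
  N27: +35 → 35 ≥ 30
Round 2 — N16, N27 buckle.
No further bucklings.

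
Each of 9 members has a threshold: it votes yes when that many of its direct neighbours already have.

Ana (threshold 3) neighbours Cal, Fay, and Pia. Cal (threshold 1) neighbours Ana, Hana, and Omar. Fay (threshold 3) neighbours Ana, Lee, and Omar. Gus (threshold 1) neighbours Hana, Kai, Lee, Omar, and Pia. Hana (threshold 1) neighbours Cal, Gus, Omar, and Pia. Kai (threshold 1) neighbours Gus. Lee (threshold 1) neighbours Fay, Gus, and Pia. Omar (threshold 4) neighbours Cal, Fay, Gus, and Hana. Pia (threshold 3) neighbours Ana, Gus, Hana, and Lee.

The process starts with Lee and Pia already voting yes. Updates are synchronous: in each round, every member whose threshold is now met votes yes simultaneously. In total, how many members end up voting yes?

Round 1 — Lee, Pia vote yes (initial).
Round 2 — checking thresholds:
  Ana: 1 of 3 neighbours < 3, not yet.
  Fay: 1 of 3 neighbours < 3, not yet.
  Gus: 2 of 5 neighbours ≥ 1, votes yes.
  Hana: 1 of 4 neighbours ≥ 1, votes yes.
Round 3 — checking thresholds:
  Ana: 1 of 3 neighbours < 3, not yet.
  Cal: 1 of 3 neighbours ≥ 1, votes yes.
  Fay: 1 of 3 neighbours < 3, not yet.
  Kai: 1 of 1 neighbours ≥ 1, votes yes.
  Omar: 2 of 4 neighbours < 4, not yet.
Round 4 — no new yes votes; cascade stops.

6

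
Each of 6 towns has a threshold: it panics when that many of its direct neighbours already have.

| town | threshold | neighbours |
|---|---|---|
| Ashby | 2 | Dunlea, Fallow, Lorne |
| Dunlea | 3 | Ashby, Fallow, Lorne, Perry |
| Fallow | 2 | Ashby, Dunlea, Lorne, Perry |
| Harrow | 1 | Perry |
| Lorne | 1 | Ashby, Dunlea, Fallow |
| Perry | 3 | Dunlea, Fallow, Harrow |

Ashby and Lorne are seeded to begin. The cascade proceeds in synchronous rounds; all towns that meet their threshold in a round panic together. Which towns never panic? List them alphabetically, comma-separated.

Harrow, Perry

Round 1 — Ashby, Lorne panic (initial).
Round 2 — checking thresholds:
  Dunlea: 2 of 4 neighbours < 3, holds.
  Fallow: 2 of 4 neighbours ≥ 2, panics.
Round 3 — checking thresholds:
  Dunlea: 3 of 4 neighbours ≥ 3, panics.
  Perry: 1 of 3 neighbours < 3, holds.
Round 4 — no new panics; cascade stops.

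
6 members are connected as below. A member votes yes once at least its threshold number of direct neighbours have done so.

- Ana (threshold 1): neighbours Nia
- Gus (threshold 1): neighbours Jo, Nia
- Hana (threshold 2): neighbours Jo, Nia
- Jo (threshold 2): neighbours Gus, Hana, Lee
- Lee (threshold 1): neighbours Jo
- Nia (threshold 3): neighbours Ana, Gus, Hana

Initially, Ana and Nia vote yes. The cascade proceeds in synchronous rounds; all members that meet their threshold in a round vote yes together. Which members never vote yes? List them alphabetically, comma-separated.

Hana, Jo, Lee

Round 1 — Ana, Nia vote yes (initial).
Round 2 — checking thresholds:
  Gus: 1 of 2 neighbours ≥ 1, votes yes.
  Hana: 1 of 2 neighbours < 2, below threshold.
Round 3 — no new yes votes; cascade stops.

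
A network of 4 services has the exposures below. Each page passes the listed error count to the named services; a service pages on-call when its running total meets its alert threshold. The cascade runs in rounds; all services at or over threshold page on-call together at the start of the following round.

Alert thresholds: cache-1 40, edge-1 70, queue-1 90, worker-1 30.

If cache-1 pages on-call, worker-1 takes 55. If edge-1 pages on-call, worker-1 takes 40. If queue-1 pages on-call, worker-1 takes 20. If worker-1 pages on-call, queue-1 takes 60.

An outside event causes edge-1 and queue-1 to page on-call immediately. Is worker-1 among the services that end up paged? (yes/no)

Round 1 — edge-1, queue-1 page on-call (initial).
  worker-1: +40+20 → 60 ≥ 30
Round 2 — worker-1 pages on-call.
No further pages.

yes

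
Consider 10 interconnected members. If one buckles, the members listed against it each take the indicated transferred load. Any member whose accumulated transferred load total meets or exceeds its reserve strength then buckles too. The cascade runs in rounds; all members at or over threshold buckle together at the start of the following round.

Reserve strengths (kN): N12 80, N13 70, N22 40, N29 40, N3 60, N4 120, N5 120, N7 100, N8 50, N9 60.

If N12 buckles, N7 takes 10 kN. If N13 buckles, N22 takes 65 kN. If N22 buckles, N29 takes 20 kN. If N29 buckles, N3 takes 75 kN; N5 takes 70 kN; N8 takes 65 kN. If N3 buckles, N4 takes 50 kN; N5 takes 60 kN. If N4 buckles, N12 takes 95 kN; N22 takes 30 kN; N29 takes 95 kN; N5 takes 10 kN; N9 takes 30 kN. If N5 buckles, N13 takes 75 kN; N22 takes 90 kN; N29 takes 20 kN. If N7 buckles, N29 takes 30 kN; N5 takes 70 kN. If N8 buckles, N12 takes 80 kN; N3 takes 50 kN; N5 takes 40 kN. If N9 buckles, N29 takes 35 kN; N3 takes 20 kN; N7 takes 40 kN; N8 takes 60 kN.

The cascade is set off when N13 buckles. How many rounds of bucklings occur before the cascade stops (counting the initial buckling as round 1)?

Round 1 — N13 buckles (initial).
  N22: +65 → 65 ≥ 40
Round 2 — N22 buckles.
  N29: +20 → 20 < 40
No further bucklings.

2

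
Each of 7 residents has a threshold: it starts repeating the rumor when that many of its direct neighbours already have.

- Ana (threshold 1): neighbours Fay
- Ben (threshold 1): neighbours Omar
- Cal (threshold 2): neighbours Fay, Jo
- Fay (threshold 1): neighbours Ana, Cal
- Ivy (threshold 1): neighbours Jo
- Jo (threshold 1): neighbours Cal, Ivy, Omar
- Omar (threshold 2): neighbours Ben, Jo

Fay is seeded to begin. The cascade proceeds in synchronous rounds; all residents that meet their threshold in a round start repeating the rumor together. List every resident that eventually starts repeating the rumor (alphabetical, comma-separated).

Ana, Fay

Round 1 — Fay starts repeating the rumor (initial).
Round 2 — checking thresholds:
  Ana: 1 of 1 neighbours ≥ 1, starts repeating the rumor.
  Cal: 1 of 2 neighbours < 2, holds.
Round 3 — no new spreads; cascade stops.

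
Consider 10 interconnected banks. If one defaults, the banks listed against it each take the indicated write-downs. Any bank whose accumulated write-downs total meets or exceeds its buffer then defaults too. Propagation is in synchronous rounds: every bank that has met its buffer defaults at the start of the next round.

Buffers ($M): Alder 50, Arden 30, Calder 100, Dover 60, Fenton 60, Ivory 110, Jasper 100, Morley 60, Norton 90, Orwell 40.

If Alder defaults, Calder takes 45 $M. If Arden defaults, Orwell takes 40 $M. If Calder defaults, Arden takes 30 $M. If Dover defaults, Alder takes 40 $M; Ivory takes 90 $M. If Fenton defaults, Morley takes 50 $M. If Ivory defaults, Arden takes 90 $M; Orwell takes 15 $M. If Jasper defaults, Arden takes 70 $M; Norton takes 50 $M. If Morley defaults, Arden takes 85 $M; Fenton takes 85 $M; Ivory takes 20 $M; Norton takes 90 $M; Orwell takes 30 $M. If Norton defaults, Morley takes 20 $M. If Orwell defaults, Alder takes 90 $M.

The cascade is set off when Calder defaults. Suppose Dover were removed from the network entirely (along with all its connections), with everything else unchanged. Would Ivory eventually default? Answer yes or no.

no

With Dover removed:
Round 1 — Calder defaults (initial).
  Arden: +30 → 30 ≥ 30
Round 2 — Arden defaults.
  Orwell: +40 → 40 ≥ 40
Round 3 — Orwell defaults.
  Alder: +90 → 90 ≥ 50
Round 4 — Alder defaults.
No further defaults.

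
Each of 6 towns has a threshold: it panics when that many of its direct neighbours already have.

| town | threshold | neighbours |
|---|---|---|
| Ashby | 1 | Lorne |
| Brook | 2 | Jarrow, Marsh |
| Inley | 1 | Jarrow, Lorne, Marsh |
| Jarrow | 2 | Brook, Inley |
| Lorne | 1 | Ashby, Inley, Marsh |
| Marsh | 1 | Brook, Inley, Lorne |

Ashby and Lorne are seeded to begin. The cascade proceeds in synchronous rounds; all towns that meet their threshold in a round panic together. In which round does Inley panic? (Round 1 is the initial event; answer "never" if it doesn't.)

Round 1 — Ashby, Lorne panic (initial).
Round 2 — checking thresholds:
  Inley: 1 of 3 neighbours ≥ 1, panics.
  Marsh: 1 of 3 neighbours ≥ 1, panics.
Round 3 — no new panics; cascade stops.

2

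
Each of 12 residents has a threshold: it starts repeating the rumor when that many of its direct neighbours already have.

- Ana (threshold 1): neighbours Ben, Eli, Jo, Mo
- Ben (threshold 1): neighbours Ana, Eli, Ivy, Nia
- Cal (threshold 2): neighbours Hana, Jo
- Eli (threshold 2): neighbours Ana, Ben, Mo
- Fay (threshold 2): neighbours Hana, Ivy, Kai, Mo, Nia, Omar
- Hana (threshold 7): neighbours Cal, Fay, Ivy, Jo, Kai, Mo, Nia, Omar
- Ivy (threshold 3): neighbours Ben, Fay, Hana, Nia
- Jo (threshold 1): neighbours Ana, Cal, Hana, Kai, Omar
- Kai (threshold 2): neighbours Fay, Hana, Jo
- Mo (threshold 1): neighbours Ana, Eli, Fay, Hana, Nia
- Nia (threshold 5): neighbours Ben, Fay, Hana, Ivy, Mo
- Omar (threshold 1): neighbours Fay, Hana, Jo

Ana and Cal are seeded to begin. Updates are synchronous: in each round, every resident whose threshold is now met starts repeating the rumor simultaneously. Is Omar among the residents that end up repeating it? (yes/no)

yes

Round 1 — Ana, Cal start repeating the rumor (initial).
Round 2 — checking thresholds:
  Ben: 1 of 4 neighbours ≥ 1, starts repeating the rumor.
  Eli: 1 of 3 neighbours < 2, not yet.
  Hana: 1 of 8 neighbours < 7, not yet.
  Jo: 2 of 5 neighbours ≥ 1, starts repeating the rumor.
  Mo: 1 of 5 neighbours ≥ 1, starts repeating the rumor.
Round 3 — checking thresholds:
  Eli: 3 of 3 neighbours ≥ 2, starts repeating the rumor.
  Fay: 1 of 6 neighbours < 2, not yet.
  Hana: 3 of 8 neighbours < 7, not yet.
  Ivy: 1 of 4 neighbours < 3, not yet.
  Kai: 1 of 3 neighbours < 2, not yet.
  Nia: 2 of 5 neighbours < 5, not yet.
  Omar: 1 of 3 neighbours ≥ 1, starts repeating the rumor.
Round 4 — checking thresholds:
  Fay: 2 of 6 neighbours ≥ 2, starts repeating the rumor.
  Hana: 4 of 8 neighbours < 7, not yet.
  Ivy: 1 of 4 neighbours < 3, not yet.
  Kai: 1 of 3 neighbours < 2, not yet.
  Nia: 2 of 5 neighbours < 5, not yet.
Round 5 — checking thresholds:
  Hana: 5 of 8 neighbours < 7, not yet.
  Ivy: 2 of 4 neighbours < 3, not yet.
  Kai: 2 of 3 neighbours ≥ 2, starts repeating the rumor.
  Nia: 3 of 5 neighbours < 5, not yet.
Round 6 — no new spreads; cascade stops.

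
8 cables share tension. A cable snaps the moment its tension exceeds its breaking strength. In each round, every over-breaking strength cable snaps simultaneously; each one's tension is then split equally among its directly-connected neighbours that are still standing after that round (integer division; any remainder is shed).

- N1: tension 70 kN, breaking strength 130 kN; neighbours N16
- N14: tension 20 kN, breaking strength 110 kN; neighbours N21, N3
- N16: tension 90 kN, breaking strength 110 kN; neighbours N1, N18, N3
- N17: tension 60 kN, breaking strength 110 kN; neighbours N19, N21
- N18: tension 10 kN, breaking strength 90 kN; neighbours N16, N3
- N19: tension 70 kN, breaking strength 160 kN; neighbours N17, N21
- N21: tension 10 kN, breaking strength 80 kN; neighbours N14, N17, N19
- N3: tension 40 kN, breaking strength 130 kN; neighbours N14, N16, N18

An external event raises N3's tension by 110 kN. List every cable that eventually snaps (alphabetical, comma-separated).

N1, N16, N18, N3

Round 1 — N3 at 150 > 130. N3 snaps.
  N3 sheds 150 kN to N14, N16, N18: 50 each.
    N14: 20+50 = 70 ≤ 110
    N16: 90+50 = 140 > 110
    N18: 10+50 = 60 ≤ 90
Round 2 — N16 snaps.
  N16 sheds 140 kN to N1, N18: 70 each.
    N1: 70+70 = 140 > 130
    N18: 60+70 = 130 > 90
Round 3 — N1, N18 snap.
  N1 sheds 140 kN: no online neighbours, lost.
  N18 sheds 130 kN: no online neighbours, lost.
No further breaks.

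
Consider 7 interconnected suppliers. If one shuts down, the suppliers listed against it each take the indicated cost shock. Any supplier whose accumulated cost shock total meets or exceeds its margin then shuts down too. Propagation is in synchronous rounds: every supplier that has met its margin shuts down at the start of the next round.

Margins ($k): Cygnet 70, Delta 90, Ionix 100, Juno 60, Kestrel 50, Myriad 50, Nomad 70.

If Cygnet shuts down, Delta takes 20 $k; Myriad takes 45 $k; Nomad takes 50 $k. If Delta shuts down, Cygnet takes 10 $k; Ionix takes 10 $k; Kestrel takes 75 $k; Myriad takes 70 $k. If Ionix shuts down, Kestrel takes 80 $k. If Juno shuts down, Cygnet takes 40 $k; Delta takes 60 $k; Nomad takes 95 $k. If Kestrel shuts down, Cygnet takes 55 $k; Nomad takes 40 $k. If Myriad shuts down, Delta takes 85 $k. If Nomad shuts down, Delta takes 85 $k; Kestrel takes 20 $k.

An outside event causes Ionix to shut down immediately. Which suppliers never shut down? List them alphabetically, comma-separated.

Cygnet, Delta, Juno, Myriad, Nomad

Round 1 — Ionix shuts down (initial).
  Kestrel: +80 → 80 ≥ 50
Round 2 — Kestrel shuts down.
  Cygnet: +55 → 55 < 70
  Nomad: +40 → 40 < 70
No further shutdowns.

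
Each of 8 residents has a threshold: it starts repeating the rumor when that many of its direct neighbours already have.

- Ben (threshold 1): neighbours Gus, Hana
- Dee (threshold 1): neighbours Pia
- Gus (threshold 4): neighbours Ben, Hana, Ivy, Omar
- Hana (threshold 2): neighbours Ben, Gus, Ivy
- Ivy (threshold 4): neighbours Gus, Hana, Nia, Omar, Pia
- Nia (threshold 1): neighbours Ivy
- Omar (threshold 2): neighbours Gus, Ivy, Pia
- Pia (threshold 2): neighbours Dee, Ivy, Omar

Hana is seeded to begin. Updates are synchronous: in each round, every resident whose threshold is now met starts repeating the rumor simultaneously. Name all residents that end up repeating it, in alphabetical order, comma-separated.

Ben, Hana

Round 1 — Hana starts repeating the rumor (initial).
Round 2 — checking thresholds:
  Ben: 1 of 2 neighbours ≥ 1, starts repeating the rumor.
  Gus: 1 of 4 neighbours < 4, below threshold.
  Ivy: 1 of 5 neighbours < 4, below threshold.
Round 3 — no new spreads; cascade stops.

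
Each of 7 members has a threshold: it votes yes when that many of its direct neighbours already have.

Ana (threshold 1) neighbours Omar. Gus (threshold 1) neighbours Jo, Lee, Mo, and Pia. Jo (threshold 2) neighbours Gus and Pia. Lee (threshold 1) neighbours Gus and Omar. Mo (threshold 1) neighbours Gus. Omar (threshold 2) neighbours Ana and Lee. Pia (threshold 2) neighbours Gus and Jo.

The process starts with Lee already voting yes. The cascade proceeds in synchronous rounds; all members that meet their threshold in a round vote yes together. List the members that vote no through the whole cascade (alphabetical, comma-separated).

Ana, Jo, Omar, Pia

Round 1 — Lee votes yes (initial).
Round 2 — checking thresholds:
  Gus: 1 of 4 neighbours ≥ 1, votes yes.
  Omar: 1 of 2 neighbours < 2, not yet.
Round 3 — checking thresholds:
  Jo: 1 of 2 neighbours < 2, not yet.
  Mo: 1 of 1 neighbours ≥ 1, votes yes.
  Omar: 1 of 2 neighbours < 2, not yet.
  Pia: 1 of 2 neighbours < 2, not yet.
Round 4 — no new yes votes; cascade stops.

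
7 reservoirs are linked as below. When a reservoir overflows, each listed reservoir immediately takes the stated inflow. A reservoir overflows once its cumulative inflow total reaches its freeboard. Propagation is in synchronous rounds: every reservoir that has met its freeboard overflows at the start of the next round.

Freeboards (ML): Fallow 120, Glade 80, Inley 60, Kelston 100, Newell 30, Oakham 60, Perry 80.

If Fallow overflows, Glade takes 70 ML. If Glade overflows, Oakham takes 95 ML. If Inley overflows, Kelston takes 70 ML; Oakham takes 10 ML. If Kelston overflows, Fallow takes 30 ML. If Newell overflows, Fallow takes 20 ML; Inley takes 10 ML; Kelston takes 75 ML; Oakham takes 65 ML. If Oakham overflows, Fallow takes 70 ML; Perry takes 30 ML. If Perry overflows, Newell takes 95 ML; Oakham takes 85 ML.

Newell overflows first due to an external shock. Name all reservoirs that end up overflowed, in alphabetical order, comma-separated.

Newell, Oakham

Round 1 — Newell overflows (initial).
  Fallow: +20 → 20 < 120
  Inley: +10 → 10 < 60
  Kelston: +75 → 75 < 100
  Oakham: +65 → 65 ≥ 60
Round 2 — Oakham overflows.
  Fallow: +70 → 90 < 120
  Perry: +30 → 30 < 80
No further overflows.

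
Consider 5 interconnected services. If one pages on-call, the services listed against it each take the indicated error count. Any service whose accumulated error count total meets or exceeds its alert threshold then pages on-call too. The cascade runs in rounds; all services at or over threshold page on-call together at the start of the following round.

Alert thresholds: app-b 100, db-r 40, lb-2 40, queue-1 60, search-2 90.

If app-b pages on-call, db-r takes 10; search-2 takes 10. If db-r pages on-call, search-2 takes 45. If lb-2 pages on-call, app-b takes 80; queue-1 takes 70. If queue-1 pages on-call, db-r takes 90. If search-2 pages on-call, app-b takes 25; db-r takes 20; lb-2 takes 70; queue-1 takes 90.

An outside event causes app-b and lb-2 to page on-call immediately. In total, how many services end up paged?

Round 1 — app-b, lb-2 page on-call (initial).
  db-r: +10 → 10 < 40
  queue-1: +70 → 70 ≥ 60
  search-2: +10 → 10 < 90
Round 2 — queue-1 pages on-call.
  db-r: +90 → 100 ≥ 40
Round 3 — db-r pages on-call.
  search-2: +45 → 55 < 90
No further pages.

4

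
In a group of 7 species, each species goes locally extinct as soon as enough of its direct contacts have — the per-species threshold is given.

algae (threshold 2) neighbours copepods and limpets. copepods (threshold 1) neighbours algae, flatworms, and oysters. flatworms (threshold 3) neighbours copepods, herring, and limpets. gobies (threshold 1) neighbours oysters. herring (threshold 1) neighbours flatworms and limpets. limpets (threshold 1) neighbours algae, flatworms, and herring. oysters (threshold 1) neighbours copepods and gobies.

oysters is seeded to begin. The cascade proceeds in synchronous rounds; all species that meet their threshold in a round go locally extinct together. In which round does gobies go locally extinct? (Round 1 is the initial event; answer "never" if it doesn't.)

Round 1 — oysters goes locally extinct (initial).
Round 2 — checking thresholds:
  copepods: 1 of 3 neighbours ≥ 1, goes locally extinct.
  gobies: 1 of 1 neighbours ≥ 1, goes locally extinct.
Round 3 — no new extinctions; cascade stops.

2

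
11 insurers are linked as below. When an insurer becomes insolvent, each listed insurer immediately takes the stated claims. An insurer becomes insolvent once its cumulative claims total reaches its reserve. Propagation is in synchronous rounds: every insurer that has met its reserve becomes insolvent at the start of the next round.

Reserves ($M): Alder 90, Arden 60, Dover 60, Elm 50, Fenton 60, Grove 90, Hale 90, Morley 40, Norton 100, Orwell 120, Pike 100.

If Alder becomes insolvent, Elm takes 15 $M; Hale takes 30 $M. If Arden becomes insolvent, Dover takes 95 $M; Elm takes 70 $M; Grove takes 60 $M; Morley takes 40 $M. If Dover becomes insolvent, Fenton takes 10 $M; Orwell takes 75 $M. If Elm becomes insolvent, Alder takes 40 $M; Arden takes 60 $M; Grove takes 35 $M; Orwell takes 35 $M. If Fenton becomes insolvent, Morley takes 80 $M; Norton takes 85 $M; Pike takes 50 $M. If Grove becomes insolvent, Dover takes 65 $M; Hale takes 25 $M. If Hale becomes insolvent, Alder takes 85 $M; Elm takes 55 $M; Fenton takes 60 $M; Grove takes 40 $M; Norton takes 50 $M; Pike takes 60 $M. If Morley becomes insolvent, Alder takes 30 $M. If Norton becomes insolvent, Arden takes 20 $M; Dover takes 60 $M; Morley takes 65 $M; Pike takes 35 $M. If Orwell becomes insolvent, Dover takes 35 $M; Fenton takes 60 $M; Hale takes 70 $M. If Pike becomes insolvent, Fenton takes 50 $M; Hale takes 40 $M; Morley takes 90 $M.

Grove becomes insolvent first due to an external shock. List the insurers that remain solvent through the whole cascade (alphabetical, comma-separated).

Round 1 — Grove becomes insolvent (initial).
  Dover: +65 → 65 ≥ 60
  Hale: +25 → 25 < 90
Round 2 — Dover becomes insolvent.
  Fenton: +10 → 10 < 60
  Orwell: +75 → 75 < 120
No further insolvencies.

Alder, Arden, Elm, Fenton, Hale, Morley, Norton, Orwell, Pike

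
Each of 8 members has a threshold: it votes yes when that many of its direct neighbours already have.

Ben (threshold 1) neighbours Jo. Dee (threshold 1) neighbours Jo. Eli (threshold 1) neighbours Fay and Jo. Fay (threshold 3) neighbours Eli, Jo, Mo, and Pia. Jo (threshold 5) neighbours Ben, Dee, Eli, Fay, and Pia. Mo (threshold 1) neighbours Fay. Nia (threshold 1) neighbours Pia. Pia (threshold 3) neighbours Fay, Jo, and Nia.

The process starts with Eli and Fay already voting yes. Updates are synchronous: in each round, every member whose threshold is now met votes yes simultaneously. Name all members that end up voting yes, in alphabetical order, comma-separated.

Round 1 — Eli, Fay vote yes (initial).
Round 2 — checking thresholds:
  Jo: 2 of 5 neighbours < 5, not yet.
  Mo: 1 of 1 neighbours ≥ 1, votes yes.
  Pia: 1 of 3 neighbours < 3, not yet.
Round 3 — no new yes votes; cascade stops.

Eli, Fay, Mo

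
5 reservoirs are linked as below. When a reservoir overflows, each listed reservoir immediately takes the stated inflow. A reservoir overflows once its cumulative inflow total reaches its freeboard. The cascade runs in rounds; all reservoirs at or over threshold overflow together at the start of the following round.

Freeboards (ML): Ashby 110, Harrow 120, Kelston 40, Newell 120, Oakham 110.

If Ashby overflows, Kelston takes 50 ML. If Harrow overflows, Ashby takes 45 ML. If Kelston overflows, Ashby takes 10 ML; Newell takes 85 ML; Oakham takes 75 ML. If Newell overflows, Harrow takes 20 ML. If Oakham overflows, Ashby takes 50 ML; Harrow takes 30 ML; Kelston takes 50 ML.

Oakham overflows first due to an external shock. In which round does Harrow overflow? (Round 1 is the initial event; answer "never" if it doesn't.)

never

Round 1 — Oakham overflows (initial).
  Ashby: +50 → 50 < 110
  Harrow: +30 → 30 < 120
  Kelston: +50 → 50 ≥ 40
Round 2 — Kelston overflows.
  Ashby: +10 → 60 < 110
  Newell: +85 → 85 < 120
No further overflows.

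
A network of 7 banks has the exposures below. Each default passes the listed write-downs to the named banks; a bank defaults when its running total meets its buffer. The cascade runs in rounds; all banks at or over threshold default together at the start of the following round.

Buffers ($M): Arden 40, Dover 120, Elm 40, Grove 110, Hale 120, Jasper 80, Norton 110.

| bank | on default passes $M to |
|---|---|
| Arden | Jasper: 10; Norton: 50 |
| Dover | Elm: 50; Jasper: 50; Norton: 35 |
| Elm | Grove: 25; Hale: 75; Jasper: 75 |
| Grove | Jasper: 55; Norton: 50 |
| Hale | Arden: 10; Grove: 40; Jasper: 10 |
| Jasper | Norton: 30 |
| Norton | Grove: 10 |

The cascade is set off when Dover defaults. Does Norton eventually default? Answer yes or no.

Round 1 — Dover defaults (initial).
  Elm: +50 → 50 ≥ 40
  Jasper: +50 → 50 < 80
  Norton: +35 → 35 < 110
Round 2 — Elm defaults.
  Grove: +25 → 25 < 110
  Hale: +75 → 75 < 120
  Jasper: +75 → 125 ≥ 80
Round 3 — Jasper defaults.
  Norton: +30 → 65 < 110
No further defaults.

no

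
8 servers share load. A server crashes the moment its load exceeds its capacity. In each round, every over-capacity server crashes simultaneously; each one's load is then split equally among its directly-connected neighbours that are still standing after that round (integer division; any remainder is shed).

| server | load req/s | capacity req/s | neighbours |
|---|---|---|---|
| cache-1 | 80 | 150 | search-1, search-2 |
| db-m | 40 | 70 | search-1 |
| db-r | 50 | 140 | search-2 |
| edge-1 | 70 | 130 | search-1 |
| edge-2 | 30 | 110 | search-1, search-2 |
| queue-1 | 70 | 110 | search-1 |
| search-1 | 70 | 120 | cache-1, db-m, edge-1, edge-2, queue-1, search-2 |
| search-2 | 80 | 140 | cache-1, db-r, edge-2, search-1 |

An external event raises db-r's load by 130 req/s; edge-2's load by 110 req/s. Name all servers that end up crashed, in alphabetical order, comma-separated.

Round 1 — db-r at 180 > 140; edge-2 at 140 > 110. db-r, edge-2 crash.
  db-r sheds 180 req/s to search-2: 180 each.
    search-2: 80+180 = 260 > 140
  edge-2 sheds 140 req/s to search-1, search-2: 70 each.
    search-1: 70+70 = 140 > 120
    search-2: 260+70 = 330 > 140
Round 2 — search-1, search-2 crash.
  search-1 sheds 140 req/s to cache-1, db-m, edge-1, queue-1: 35 each.
    cache-1: 80+35 = 115 ≤ 150
    db-m: 40+35 = 75 > 70
    edge-1: 70+35 = 105 ≤ 130
    queue-1: 70+35 = 105 ≤ 110
  search-2 sheds 330 req/s to cache-1: 330 each.
    cache-1: 115+330 = 445 > 150
Round 3 — cache-1, db-m crash.
  cache-1 sheds 445 req/s: no online neighbours, lost.
  db-m sheds 75 req/s: no online neighbours, lost.
No further crashes.

cache-1, db-m, db-r, edge-2, search-1, search-2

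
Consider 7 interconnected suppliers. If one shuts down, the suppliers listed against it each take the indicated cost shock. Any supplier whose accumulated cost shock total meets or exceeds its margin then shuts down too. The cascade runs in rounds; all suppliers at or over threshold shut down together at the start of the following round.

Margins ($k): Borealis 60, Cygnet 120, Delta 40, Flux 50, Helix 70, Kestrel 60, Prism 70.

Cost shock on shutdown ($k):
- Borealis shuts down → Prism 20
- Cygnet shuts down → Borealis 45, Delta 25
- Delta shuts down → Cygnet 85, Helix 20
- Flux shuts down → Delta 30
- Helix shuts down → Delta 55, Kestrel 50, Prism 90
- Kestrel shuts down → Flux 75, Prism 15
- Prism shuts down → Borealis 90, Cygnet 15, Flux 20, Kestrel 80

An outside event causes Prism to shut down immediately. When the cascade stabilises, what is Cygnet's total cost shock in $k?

Round 1 — Prism shuts down (initial).
  Borealis: +90 → 90 ≥ 60
  Cygnet: +15 → 15 < 120
  Flux: +20 → 20 < 50
  Kestrel: +80 → 80 ≥ 60
Round 2 — Borealis, Kestrel shut down.
  Flux: +75 → 95 ≥ 50
Round 3 — Flux shuts down.
  Delta: +30 → 30 < 40
No further shutdowns.

15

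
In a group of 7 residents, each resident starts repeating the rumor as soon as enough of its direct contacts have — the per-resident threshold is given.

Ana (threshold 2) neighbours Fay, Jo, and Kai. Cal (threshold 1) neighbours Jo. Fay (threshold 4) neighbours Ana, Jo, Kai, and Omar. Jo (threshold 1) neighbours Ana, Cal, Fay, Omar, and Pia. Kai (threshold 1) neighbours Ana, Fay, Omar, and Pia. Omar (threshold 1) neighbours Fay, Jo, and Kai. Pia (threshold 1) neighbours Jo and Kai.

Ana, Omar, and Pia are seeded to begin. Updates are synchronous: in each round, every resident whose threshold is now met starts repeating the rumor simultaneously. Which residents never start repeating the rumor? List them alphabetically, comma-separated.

none

Round 1 — Ana, Omar, Pia start repeating the rumor (initial).
Round 2 — checking thresholds:
  Fay: 2 of 4 neighbours < 4, below threshold.
  Jo: 3 of 5 neighbours ≥ 1, starts repeating the rumor.
  Kai: 3 of 4 neighbours ≥ 1, starts repeating the rumor.
Round 3 — checking thresholds:
  Cal: 1 of 1 neighbours ≥ 1, starts repeating the rumor.
  Fay: 4 of 4 neighbours ≥ 4, starts repeating the rumor.
Round 4 — no new spreads; cascade stops.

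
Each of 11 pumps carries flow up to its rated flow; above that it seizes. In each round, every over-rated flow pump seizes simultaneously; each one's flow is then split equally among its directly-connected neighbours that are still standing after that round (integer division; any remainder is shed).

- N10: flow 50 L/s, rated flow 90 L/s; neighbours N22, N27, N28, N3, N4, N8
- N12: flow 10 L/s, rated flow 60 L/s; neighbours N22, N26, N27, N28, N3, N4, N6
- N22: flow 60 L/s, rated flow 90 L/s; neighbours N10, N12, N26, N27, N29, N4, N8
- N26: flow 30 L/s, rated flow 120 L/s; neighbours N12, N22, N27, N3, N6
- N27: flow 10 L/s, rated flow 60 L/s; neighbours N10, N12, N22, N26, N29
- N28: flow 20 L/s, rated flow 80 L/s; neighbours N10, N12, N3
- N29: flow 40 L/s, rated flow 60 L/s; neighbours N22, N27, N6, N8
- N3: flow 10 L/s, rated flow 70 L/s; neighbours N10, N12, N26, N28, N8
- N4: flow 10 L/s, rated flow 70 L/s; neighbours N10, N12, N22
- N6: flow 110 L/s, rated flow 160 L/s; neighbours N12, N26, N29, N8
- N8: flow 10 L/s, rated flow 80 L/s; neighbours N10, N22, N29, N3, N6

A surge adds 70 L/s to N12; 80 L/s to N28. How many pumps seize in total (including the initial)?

Round 1 — N12 at 80 > 60; N28 at 100 > 80. N12, N28 seize.
  N12 sheds 80 L/s to N22, N26, N27, N3, N4, N6: 13 each (2 lost).
    N22: 60+13 = 73 ≤ 90
    N26: 30+13 = 43 ≤ 120
    N27: 10+13 = 23 ≤ 60
    N3: 10+13 = 23 ≤ 70
    N4: 10+13 = 23 ≤ 70
    N6: 110+13 = 123 ≤ 160
  N28 sheds 100 L/s to N10, N3: 50 each.
    N10: 50+50 = 100 > 90
    N3: 23+50 = 73 > 70
Round 2 — N10, N3 seize.
  N10 sheds 100 L/s to N22, N27, N4, N8: 25 each.
    N22: 73+25 = 98 > 90
    N27: 23+25 = 48 ≤ 60
    N4: 23+25 = 48 ≤ 70
    N8: 10+25 = 35 ≤ 80
  N3 sheds 73 L/s to N26, N8: 36 each (1 lost).
    N26: 43+36 = 79 ≤ 120
    N8: 35+36 = 71 ≤ 80
Round 3 — N22 seizes.
  N22 sheds 98 L/s to N26, N27, N29, N4, N8: 19 each (3 lost).
    N26: 79+19 = 98 ≤ 120
    N27: 48+19 = 67 > 60
    N29: 40+19 = 59 ≤ 60
    N4: 48+19 = 67 ≤ 70
    N8: 71+19 = 90 > 80
Round 4 — N27, N8 seize.
  N27 sheds 67 L/s to N26, N29: 33 each (1 lost).
    N26: 98+33 = 131 > 120
    N29: 59+33 = 92 > 60
  N8 sheds 90 L/s to N29, N6: 45 each.
    N29: 92+45 = 137 > 60
    N6: 123+45 = 168 > 160
Round 5 — N26, N29, N6 seize.
  N26 sheds 131 L/s: no online neighbours, lost.
  N29 sheds 137 L/s: no online neighbours, lost.
  N6 sheds 168 L/s: no online neighbours, lost.
No further seizures.

10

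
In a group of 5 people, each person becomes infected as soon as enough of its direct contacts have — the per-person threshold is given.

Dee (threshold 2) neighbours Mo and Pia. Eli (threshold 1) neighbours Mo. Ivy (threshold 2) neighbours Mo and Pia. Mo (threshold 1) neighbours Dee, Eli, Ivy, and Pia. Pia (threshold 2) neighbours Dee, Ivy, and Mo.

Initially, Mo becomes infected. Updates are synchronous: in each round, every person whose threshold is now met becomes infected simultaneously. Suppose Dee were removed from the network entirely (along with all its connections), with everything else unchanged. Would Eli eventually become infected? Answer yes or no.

With Dee removed:
Round 1 — Mo becomes infected (initial).
Round 2 — checking thresholds:
  Eli: 1 of 1 neighbours ≥ 1, becomes infected.
  Ivy: 1 of 2 neighbours < 2, not yet.
  Pia: 1 of 2 neighbours < 2, not yet.
Round 3 — no new infections; cascade stops.

yes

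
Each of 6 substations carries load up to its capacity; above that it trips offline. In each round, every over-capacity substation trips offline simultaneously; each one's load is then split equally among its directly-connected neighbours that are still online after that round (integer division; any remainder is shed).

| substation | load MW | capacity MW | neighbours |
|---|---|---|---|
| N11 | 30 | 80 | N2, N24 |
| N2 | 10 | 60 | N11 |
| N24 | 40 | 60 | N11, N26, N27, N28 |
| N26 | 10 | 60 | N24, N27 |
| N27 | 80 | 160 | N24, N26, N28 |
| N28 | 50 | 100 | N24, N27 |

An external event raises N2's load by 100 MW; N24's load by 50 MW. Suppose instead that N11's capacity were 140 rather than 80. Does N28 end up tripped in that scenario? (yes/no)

With N11's capacity at 140:
Round 1 — N2 at 110 > 60; N24 at 90 > 60. N2, N24 trip offline.
  N2 sheds 110 MW to N11: 110 each.
    N11: 30+110 = 140 ≤ 140
  N24 sheds 90 MW to N11, N26, N27, N28: 22 each (2 lost).
    N11: 140+22 = 162 > 140
    N26: 10+22 = 32 ≤ 60
    N27: 80+22 = 102 ≤ 160
    N28: 50+22 = 72 ≤ 100
Round 2 — N11 trips offline.
  N11 sheds 162 MW: no online neighbours, lost.
No further trips.

no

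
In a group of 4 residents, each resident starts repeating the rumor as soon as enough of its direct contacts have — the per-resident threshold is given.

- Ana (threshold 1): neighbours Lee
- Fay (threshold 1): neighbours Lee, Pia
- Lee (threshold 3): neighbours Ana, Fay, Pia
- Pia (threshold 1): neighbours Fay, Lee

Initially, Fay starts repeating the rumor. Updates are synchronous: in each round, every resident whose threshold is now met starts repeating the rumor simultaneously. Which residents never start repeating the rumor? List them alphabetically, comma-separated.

Round 1 — Fay starts repeating the rumor (initial).
Round 2 — checking thresholds:
  Lee: 1 of 3 neighbours < 3, below threshold.
  Pia: 1 of 2 neighbours ≥ 1, starts repeating the rumor.
Round 3 — no new spreads; cascade stops.

Ana, Lee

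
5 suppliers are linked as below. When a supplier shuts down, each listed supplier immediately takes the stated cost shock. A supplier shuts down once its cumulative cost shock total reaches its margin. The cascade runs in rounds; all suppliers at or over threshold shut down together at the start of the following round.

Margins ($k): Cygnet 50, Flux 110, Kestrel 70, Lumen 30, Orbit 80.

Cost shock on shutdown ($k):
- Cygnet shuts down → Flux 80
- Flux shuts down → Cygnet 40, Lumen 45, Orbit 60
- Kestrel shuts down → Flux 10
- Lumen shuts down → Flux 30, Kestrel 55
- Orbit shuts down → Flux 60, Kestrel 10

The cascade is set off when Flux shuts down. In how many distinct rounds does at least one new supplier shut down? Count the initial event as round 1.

2

Round 1 — Flux shuts down (initial).
  Cygnet: +40 → 40 < 50
  Lumen: +45 → 45 ≥ 30
  Orbit: +60 → 60 < 80
Round 2 — Lumen shuts down.
  Kestrel: +55 → 55 < 70
No further shutdowns.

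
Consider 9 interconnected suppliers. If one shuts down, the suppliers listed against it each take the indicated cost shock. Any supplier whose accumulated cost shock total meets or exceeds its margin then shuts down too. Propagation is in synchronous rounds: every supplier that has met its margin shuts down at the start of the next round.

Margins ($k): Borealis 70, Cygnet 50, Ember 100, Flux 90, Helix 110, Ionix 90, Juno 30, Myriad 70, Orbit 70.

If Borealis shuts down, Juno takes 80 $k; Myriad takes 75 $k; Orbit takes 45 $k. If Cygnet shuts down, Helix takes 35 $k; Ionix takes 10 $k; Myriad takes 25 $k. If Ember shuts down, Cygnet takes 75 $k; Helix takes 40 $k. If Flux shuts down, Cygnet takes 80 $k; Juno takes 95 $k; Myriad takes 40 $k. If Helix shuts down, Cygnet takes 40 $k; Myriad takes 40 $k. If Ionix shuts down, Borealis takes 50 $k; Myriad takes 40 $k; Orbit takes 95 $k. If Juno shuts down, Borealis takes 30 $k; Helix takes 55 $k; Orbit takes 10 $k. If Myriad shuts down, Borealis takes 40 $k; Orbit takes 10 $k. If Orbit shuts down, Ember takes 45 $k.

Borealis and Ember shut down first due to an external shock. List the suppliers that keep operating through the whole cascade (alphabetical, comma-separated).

Flux, Ionix, Orbit

Round 1 — Borealis, Ember shut down (initial).
  Cygnet: +75 → 75 ≥ 50
  Helix: +40 → 40 < 110
  Juno: +80 → 80 ≥ 30
  Myriad: +75 → 75 ≥ 70
  Orbit: +45 → 45 < 70
Round 2 — Cygnet, Juno, Myriad shut down.
  Helix: +35+55 → 130 ≥ 110
  Ionix: +10 → 10 < 90
  Orbit: +10+10 → 65 < 70
Round 3 — Helix shuts down.
No further shutdowns.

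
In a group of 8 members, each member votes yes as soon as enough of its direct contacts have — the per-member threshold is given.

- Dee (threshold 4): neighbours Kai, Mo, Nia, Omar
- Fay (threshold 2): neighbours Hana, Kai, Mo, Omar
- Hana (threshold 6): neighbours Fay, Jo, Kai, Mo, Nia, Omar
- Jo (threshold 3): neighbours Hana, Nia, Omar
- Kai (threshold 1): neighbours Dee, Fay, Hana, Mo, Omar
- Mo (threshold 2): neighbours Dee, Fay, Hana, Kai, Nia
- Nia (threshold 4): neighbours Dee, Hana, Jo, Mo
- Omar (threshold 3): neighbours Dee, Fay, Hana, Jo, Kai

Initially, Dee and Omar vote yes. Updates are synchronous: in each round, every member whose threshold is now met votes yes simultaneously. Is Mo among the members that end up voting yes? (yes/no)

Round 1 — Dee, Omar vote yes (initial).
Round 2 — checking thresholds:
  Fay: 1 of 4 neighbours < 2, holds.
  Hana: 1 of 6 neighbours < 6, holds.
  Jo: 1 of 3 neighbours < 3, holds.
  Kai: 2 of 5 neighbours ≥ 1, votes yes.
  Mo: 1 of 5 neighbours < 2, holds.
  Nia: 1 of 4 neighbours < 4, holds.
Round 3 — checking thresholds:
  Fay: 2 of 4 neighbours ≥ 2, votes yes.
  Hana: 2 of 6 neighbours < 6, holds.
  Jo: 1 of 3 neighbours < 3, holds.
  Mo: 2 of 5 neighbours ≥ 2, votes yes.
  Nia: 1 of 4 neighbours < 4, holds.
Round 4 — no new yes votes; cascade stops.

yes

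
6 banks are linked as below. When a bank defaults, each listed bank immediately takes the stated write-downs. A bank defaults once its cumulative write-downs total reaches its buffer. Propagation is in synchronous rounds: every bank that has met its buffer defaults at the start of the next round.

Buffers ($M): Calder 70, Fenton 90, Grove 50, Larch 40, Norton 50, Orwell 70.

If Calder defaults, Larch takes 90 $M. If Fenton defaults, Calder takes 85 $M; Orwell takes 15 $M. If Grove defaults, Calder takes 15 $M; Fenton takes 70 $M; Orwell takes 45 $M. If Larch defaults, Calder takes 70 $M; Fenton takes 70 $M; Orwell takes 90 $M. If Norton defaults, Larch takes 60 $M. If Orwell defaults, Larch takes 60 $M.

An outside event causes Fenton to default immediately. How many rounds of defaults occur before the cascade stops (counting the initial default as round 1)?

Round 1 — Fenton defaults (initial).
  Calder: +85 → 85 ≥ 70
  Orwell: +15 → 15 < 70
Round 2 — Calder defaults.
  Larch: +90 → 90 ≥ 40
Round 3 — Larch defaults.
  Orwell: +90 → 105 ≥ 70
Round 4 — Orwell defaults.
No further defaults.

4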